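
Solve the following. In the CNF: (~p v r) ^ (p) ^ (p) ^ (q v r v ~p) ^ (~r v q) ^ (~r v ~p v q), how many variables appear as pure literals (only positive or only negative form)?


Check each variable for pure literal status:
p: mixed (not pure)
q: pure positive
r: mixed (not pure)
Pure literal count = 1

1


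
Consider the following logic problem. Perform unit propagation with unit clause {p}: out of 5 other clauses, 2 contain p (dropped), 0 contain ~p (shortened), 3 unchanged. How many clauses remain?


Satisfied (removed): 2
Shortened (remain): 0
Unchanged (remain): 3
Remaining = 0 + 3 = 3

3


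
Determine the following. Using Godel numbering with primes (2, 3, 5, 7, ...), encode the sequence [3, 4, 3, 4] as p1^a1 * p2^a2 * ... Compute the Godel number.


Encode each element as an exponent of the corresponding prime:
  2^3 = 8
  3^4 = 81
  5^3 = 125
  7^4 = 2401
Product = 8 * 81 * 125 * 2401 = 194481000

194481000


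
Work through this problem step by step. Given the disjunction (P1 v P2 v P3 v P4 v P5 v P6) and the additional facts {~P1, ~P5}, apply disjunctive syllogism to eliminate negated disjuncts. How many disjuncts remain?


Original disjuncts (6): P1, P2, P3, P4, P5, P6
Negated (eliminate): ~P1, ~P5
Remaining disjuncts: P2, P3, P4, P6
Count = 6 - 2 = 4

4


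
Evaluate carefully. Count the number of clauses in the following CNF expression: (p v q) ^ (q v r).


A CNF formula is a conjunction of clauses.
Clauses are separated by ^.
Counting the conjuncts: 2 clauses.

2


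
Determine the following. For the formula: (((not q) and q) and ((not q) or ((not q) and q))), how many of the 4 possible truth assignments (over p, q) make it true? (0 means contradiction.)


Check all 4 assignments:
p=0, q=0: 0
p=0, q=1: 0
p=1, q=0: 0
p=1, q=1: 0
Count of True = 0

0


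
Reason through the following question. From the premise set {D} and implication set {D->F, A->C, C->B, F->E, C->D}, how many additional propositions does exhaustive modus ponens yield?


Initial facts: {D}
Apply modus ponens to closure:
  D and D->F  =>  F
  F and F->E  =>  E
Final known: {D, E, F}
New propositions: {E, F}
Count = 2

2


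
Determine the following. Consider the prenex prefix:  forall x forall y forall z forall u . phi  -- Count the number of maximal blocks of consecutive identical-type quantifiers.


Quantifier-type sequence: A A A A  (A=forall, E=exists)
Group into maximal same-type runs:
  Ax4
Number of blocks = 1

1


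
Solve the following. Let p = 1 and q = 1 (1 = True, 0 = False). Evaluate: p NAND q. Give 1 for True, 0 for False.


p = 1, q = 1
Operation: p NAND q
Evaluate: 1 NAND 1 = 0

0


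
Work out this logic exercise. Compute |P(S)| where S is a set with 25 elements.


The power set of a set with n elements has 2^n elements.
|P(S)| = 2^25 = 33554432

33554432


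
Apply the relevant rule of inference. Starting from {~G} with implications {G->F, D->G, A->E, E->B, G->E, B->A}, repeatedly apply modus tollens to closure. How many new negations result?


Initial negated facts: {~G}
Apply modus tollens to closure:
  ~G and D->G  =>  ~D
Final negated: {~D, ~G}
New negations: {~D}
Count = 1

1


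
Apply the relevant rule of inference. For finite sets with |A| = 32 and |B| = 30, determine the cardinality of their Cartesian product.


The Cartesian product A x B contains all ordered pairs (a, b).
|A x B| = |A| * |B| = 32 * 30 = 960

960


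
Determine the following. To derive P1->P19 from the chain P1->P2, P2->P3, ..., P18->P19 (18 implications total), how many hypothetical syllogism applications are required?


With 18 implications in a chain connecting 19 propositions:
P1->P2, P2->P3, ..., P18->P19
Steps needed = (number of implications) - 1 = 18 - 1 = 17

17


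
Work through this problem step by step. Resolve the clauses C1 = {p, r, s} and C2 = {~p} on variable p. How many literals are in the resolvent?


Remove p from C1 and ~p from C2.
C1 remainder: {r, s}
C2 remainder: {}
Union (resolvent): {r, s}
Resolvent has 2 literal(s).

2


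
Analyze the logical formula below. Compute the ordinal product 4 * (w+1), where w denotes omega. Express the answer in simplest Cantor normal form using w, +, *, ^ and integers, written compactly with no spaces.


Compute 4 * (w+1).
Ordinal * is associative and left-distributive over +, but NOT commutative; for finite n>1, n*w = w but w*n stays w*n.
By left-distributivity: 4 * (w+1) = 4*w + 4*1 = w + 4 = w+4.
Result = w+4

w+4


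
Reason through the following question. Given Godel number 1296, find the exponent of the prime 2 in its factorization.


Factorize 1296 by dividing by 2 repeatedly.
Division steps: 2 divides 1296 exactly 4 time(s).
Exponent of 2 = 4

4


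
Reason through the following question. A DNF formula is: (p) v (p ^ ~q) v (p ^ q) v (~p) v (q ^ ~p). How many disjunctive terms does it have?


A DNF formula is a disjunction of terms (conjunctions).
Terms are separated by v.
Counting the disjuncts: 5 terms.

5


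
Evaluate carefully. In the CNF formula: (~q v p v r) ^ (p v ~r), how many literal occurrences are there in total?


Counting literals in each clause:
Clause 1: 3 literal(s)
Clause 2: 2 literal(s)
Total = 5

5


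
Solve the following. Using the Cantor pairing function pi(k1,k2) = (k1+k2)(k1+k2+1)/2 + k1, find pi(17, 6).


k1 + k2 = 23
(k1+k2)(k1+k2+1)/2 = 23 * 24 / 2 = 276
pi = 276 + 17 = 293

293


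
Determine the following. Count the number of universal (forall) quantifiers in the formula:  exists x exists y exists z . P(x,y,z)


Quantifier prefix: exists x exists y exists z
Mark each quantifier type:
  E E E
Universal count = 0, Existential count = 3
Asked for universal (forall) quantifiers: 0

0


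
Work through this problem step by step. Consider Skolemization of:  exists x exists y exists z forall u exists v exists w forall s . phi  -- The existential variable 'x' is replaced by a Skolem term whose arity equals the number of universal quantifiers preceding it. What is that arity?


Quantifier prefix: exists x exists y exists z forall u exists v exists w forall s
'x' is existentially quantified at position 1.
No universal quantifiers precede it.
Skolem function arity = 0 (a Skolem constant)

0


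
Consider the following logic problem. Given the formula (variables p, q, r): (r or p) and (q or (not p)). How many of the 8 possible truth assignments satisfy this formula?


Evaluate all 8 assignments for p, q, r:
p=0, q=0, r=0: 0
p=0, q=0, r=1: 1
p=0, q=1, r=0: 0
p=0, q=1, r=1: 1
p=1, q=0, r=0: 0
p=1, q=0, r=1: 0
p=1, q=1, r=0: 1
p=1, q=1, r=1: 1
Satisfying count = 4

4


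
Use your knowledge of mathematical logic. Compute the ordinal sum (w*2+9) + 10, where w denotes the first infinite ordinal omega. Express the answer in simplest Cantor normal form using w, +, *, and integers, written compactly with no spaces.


Compute (w*2+9) + 10.
Ordinal + is associative but NOT commutative; for finite n>0, n + w = w but w + n stays w+n.
By associativity: (w*2+9) + 10 = w*2 + (9+10) = w*2+19.
Result = w*2+19

w*2+19


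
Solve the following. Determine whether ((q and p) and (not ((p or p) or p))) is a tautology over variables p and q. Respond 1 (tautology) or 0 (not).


Check all 4 assignments:
p=0, q=0: 0
p=0, q=1: 0
p=1, q=0: 0
p=1, q=1: 0
Satisfying count = 0/4.
Tautology iff count = 4: no.

0


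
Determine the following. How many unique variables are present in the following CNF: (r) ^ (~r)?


Identify each variable that appears in the formula.
Variables found: r
Count = 1

1


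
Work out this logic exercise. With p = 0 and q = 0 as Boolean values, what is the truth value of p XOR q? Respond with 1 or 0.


p = 0, q = 0
Operation: p XOR q
Evaluate: 0 XOR 0 = 0

0


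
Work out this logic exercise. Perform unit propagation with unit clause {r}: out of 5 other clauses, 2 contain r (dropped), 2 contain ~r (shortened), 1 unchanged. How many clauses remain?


Satisfied (removed): 2
Shortened (remain): 2
Unchanged (remain): 1
Remaining = 2 + 1 = 3

3


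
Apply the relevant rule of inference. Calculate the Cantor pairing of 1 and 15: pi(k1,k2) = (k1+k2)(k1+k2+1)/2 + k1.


k1 + k2 = 16
(k1+k2)(k1+k2+1)/2 = 16 * 17 / 2 = 136
pi = 136 + 1 = 137

137


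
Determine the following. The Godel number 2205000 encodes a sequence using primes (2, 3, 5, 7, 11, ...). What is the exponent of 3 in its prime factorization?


Factorize 2205000 by dividing by 3 repeatedly.
Division steps: 3 divides 2205000 exactly 2 time(s).
Exponent of 3 = 2

2


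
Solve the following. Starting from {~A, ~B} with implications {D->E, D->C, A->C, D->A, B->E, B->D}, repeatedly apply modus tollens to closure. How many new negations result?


Initial negated facts: {~A, ~B}
Apply modus tollens to closure:
  ~A and D->A  =>  ~D
Final negated: {~A, ~B, ~D}
New negations: {~D}
Count = 1

1


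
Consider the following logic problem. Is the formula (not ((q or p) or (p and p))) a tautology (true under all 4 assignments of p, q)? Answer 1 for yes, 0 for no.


Check all 4 assignments:
p=0, q=0: 1
p=0, q=1: 0
p=1, q=0: 0
p=1, q=1: 0
Satisfying count = 1/4.
Tautology iff count = 4: no.

0


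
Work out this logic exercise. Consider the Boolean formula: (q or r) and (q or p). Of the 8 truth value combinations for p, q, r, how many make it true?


Evaluate all 8 assignments for p, q, r:
p=0, q=0, r=0: 0
p=0, q=0, r=1: 0
p=0, q=1, r=0: 1
p=0, q=1, r=1: 1
p=1, q=0, r=0: 0
p=1, q=0, r=1: 1
p=1, q=1, r=0: 1
p=1, q=1, r=1: 1
Satisfying count = 5

5


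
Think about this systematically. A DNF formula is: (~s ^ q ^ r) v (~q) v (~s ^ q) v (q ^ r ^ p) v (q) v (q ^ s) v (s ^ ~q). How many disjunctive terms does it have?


A DNF formula is a disjunction of terms (conjunctions).
Terms are separated by v.
Counting the disjuncts: 7 terms.

7


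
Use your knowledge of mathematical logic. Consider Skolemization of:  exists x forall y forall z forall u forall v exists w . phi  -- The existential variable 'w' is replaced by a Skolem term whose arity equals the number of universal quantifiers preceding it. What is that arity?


Quantifier prefix: exists x forall y forall z forall u forall v exists w
'w' is existentially quantified at position 6.
Universal variables preceding it: y, z, u, v
Skolem function arity = 4

4


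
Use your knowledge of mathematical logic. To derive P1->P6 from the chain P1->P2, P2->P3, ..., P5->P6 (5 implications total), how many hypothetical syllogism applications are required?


With 5 implications in a chain connecting 6 propositions:
P1->P2, P2->P3, ..., P5->P6
Steps needed = (number of implications) - 1 = 5 - 1 = 4

4


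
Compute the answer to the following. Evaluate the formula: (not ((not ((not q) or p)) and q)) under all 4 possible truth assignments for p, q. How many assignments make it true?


Check all 4 assignments:
p=0, q=0: 1
p=0, q=1: 0
p=1, q=0: 1
p=1, q=1: 1
Count of True = 3

3


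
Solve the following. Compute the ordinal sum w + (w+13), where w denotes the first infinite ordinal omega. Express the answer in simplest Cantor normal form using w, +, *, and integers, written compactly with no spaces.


Compute w + (w+13).
Ordinal + is associative but NOT commutative; for finite n>0, n + w = w but w + n stays w+n.
w + (w+13) = (w+w) + 13 = w*2+13.
Result = w*2+13

w*2+13


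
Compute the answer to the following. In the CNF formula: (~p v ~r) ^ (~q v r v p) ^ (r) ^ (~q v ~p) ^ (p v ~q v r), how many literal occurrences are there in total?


Counting literals in each clause:
Clause 1: 2 literal(s)
Clause 2: 3 literal(s)
Clause 3: 1 literal(s)
Clause 4: 2 literal(s)
Clause 5: 3 literal(s)
Total = 11

11


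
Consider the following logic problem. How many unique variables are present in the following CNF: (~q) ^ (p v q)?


Identify each variable that appears in the formula.
Variables found: p, q
Count = 2

2


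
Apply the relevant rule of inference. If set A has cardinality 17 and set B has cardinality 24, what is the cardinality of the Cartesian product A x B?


The Cartesian product A x B contains all ordered pairs (a, b).
|A x B| = |A| * |B| = 17 * 24 = 408

408


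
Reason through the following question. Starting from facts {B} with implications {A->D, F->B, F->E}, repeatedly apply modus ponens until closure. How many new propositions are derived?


Initial facts: {B}
Apply modus ponens to closure:
  (no implication fires)
Final known: {B}
New propositions: {(none)}
Count = 0

0


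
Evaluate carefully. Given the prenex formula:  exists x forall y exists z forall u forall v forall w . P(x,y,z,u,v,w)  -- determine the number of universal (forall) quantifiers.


Quantifier prefix: exists x forall y exists z forall u forall v forall w
Mark each quantifier type:
  E U E U U U
Universal count = 4, Existential count = 2
Asked for universal (forall) quantifiers: 4

4


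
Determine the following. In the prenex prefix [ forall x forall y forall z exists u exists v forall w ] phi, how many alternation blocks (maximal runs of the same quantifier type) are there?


Quantifier-type sequence: A A A E E A  (A=forall, E=exists)
Group into maximal same-type runs:
  Ax3 | Ex2 | Ax1
Number of blocks = 3

3


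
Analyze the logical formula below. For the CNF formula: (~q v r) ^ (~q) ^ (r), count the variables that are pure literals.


Check each variable for pure literal status:
p: absent (not pure)
q: pure negative
r: pure positive
Pure literal count = 2

2


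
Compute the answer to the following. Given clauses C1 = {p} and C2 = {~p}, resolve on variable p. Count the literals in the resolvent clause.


Remove p from C1 and ~p from C2.
C1 remainder: {}
C2 remainder: {}
Union (resolvent): {} (empty clause)
Resolvent has 0 literal(s).

0


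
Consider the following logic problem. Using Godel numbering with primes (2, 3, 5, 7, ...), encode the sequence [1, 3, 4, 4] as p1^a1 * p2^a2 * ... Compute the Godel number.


Encode each element as an exponent of the corresponding prime:
  2^1 = 2
  3^3 = 27
  5^4 = 625
  7^4 = 2401
Product = 2 * 27 * 625 * 2401 = 81033750

81033750


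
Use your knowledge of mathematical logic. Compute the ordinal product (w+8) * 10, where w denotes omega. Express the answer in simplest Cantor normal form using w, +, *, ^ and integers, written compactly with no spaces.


Compute (w+8) * 10.
Ordinal * is associative and left-distributive over +, but NOT commutative; for finite n>1, n*w = w but w*n stays w*n.
(w+8) * 10 = (w+8) repeated 10 times. Each intermediate +8 is absorbed by the following w; only the last survives: w*10+8.
Result = w*10+8

w*10+8


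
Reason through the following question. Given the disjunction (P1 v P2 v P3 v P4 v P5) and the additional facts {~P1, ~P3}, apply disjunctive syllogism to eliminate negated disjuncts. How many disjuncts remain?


Original disjuncts (5): P1, P2, P3, P4, P5
Negated (eliminate): ~P1, ~P3
Remaining disjuncts: P2, P4, P5
Count = 5 - 2 = 3

3


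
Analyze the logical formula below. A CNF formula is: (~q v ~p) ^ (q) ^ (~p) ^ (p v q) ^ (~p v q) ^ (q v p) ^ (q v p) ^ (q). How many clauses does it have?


A CNF formula is a conjunction of clauses.
Clauses are separated by ^.
Counting the conjuncts: 8 clauses.

8


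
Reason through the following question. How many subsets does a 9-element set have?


The power set of a set with n elements has 2^n elements.
|P(S)| = 2^9 = 512

512


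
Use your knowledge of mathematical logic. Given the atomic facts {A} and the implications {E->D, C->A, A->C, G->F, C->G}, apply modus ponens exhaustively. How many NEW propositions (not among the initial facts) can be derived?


Initial facts: {A}
Apply modus ponens to closure:
  A and A->C  =>  C
  C and C->G  =>  G
  G and G->F  =>  F
Final known: {A, C, F, G}
New propositions: {C, F, G}
Count = 3

3


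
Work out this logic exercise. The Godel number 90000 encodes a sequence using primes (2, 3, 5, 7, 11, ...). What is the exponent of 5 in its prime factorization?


Factorize 90000 by dividing by 5 repeatedly.
Division steps: 5 divides 90000 exactly 4 time(s).
Exponent of 5 = 4

4


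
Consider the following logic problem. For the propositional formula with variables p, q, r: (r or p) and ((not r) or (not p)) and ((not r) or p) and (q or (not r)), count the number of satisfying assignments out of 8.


Evaluate all 8 assignments for p, q, r:
p=0, q=0, r=0: 0
p=0, q=0, r=1: 0
p=0, q=1, r=0: 0
p=0, q=1, r=1: 0
p=1, q=0, r=0: 1
p=1, q=0, r=1: 0
p=1, q=1, r=0: 1
p=1, q=1, r=1: 0
Satisfying count = 2

2


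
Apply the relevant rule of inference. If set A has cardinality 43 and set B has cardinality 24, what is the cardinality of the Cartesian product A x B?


The Cartesian product A x B contains all ordered pairs (a, b).
|A x B| = |A| * |B| = 43 * 24 = 1032

1032


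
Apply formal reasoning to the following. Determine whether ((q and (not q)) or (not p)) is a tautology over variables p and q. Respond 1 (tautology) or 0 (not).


Check all 4 assignments:
p=0, q=0: 1
p=0, q=1: 1
p=1, q=0: 0
p=1, q=1: 0
Satisfying count = 2/4.
Tautology iff count = 4: no.

0


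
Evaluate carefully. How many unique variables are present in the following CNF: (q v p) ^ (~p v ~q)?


Identify each variable that appears in the formula.
Variables found: p, q
Count = 2

2


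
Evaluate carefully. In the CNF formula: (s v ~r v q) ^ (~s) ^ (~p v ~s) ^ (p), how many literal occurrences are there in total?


Counting literals in each clause:
Clause 1: 3 literal(s)
Clause 2: 1 literal(s)
Clause 3: 2 literal(s)
Clause 4: 1 literal(s)
Total = 7

7


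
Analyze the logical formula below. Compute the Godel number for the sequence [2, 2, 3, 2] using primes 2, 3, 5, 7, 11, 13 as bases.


Encode each element as an exponent of the corresponding prime:
  2^2 = 4
  3^2 = 9
  5^3 = 125
  7^2 = 49
Product = 4 * 9 * 125 * 49 = 220500

220500


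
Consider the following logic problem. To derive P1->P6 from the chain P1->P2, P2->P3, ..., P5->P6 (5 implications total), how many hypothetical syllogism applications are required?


With 5 implications in a chain connecting 6 propositions:
P1->P2, P2->P3, ..., P5->P6
Steps needed = (number of implications) - 1 = 5 - 1 = 4

4


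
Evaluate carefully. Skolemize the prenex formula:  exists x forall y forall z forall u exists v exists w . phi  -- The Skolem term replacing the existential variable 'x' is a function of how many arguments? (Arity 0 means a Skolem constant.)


Quantifier prefix: exists x forall y forall z forall u exists v exists w
'x' is existentially quantified at position 1.
No universal quantifiers precede it.
Skolem function arity = 0 (a Skolem constant)

0


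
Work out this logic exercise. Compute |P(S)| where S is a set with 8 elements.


The power set of a set with n elements has 2^n elements.
|P(S)| = 2^8 = 256

256


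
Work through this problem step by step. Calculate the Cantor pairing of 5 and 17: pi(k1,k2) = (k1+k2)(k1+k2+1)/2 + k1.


k1 + k2 = 22
(k1+k2)(k1+k2+1)/2 = 22 * 23 / 2 = 253
pi = 253 + 5 = 258

258


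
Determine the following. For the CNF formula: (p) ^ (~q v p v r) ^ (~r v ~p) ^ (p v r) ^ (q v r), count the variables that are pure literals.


Check each variable for pure literal status:
p: mixed (not pure)
q: mixed (not pure)
r: mixed (not pure)
Pure literal count = 0

0


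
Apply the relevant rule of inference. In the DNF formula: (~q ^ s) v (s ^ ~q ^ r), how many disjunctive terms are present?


A DNF formula is a disjunction of terms (conjunctions).
Terms are separated by v.
Counting the disjuncts: 2 terms.

2


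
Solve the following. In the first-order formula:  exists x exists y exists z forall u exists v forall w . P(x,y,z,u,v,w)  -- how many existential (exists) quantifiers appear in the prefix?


Quantifier prefix: exists x exists y exists z forall u exists v forall w
Mark each quantifier type:
  E E E U E U
Universal count = 2, Existential count = 4
Asked for existential (exists) quantifiers: 4

4


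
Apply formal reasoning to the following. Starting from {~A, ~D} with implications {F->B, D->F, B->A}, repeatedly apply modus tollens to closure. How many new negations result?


Initial negated facts: {~A, ~D}
Apply modus tollens to closure:
  ~A and B->A  =>  ~B
  ~B and F->B  =>  ~F
Final negated: {~A, ~B, ~D, ~F}
New negations: {~B, ~F}
Count = 2

2


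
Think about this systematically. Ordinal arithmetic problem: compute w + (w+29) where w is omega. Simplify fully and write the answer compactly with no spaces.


Compute w + (w+29).
Ordinal + is associative but NOT commutative; for finite n>0, n + w = w but w + n stays w+n.
w + (w+29) = (w+w) + 29 = w*2+29.
Result = w*2+29

w*2+29


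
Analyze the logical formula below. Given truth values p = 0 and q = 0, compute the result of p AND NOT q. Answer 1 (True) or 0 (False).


p = 0, q = 0
Operation: p AND NOT q
Evaluate: 0 AND NOT 0 = 0

0


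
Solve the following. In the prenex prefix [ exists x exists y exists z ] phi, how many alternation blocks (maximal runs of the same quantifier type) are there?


Quantifier-type sequence: E E E  (A=forall, E=exists)
Group into maximal same-type runs:
  Ex3
Number of blocks = 1

1


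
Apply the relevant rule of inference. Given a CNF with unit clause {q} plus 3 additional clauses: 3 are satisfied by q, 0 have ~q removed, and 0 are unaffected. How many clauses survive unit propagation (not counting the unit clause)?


Satisfied (removed): 3
Shortened (remain): 0
Unchanged (remain): 0
Remaining = 0 + 0 = 0

0


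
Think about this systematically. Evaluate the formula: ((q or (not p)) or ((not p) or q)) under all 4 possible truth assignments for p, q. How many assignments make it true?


Check all 4 assignments:
p=0, q=0: 1
p=0, q=1: 1
p=1, q=0: 0
p=1, q=1: 1
Count of True = 3

3


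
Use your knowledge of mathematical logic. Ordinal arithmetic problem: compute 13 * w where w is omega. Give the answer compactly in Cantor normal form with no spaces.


Compute 13 * w.
Ordinal * is associative and left-distributive over +, but NOT commutative; for finite n>1, n*w = w but w*n stays w*n.
For finite n>0, n * w = sup{n*k : k<w} = w. So 13 * w = w.
Result = w

w


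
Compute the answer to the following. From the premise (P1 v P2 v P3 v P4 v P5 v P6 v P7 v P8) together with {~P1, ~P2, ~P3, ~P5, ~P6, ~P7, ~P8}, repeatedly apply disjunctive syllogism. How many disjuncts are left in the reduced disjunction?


Original disjuncts (8): P1, P2, P3, P4, P5, P6, P7, P8
Negated (eliminate): ~P1, ~P2, ~P3, ~P5, ~P6, ~P7, ~P8
Remaining disjuncts: P4
Count = 8 - 7 = 1

1


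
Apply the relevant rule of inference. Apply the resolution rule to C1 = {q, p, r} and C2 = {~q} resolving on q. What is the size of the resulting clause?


Remove q from C1 and ~q from C2.
C1 remainder: {p, r}
C2 remainder: {}
Union (resolvent): {p, r}
Resolvent has 2 literal(s).

2


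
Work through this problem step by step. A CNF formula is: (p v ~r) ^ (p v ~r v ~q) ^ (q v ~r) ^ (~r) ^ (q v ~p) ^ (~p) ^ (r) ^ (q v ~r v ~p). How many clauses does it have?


A CNF formula is a conjunction of clauses.
Clauses are separated by ^.
Counting the conjuncts: 8 clauses.

8


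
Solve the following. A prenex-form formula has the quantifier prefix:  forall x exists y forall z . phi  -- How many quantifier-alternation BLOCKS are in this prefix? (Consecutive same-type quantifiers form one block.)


Quantifier-type sequence: A E A  (A=forall, E=exists)
Group into maximal same-type runs:
  Ax1 | Ex1 | Ax1
Number of blocks = 3

3


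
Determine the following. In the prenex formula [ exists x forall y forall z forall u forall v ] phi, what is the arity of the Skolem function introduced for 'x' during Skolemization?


Quantifier prefix: exists x forall y forall z forall u forall v
'x' is existentially quantified at position 1.
No universal quantifiers precede it.
Skolem function arity = 0 (a Skolem constant)

0


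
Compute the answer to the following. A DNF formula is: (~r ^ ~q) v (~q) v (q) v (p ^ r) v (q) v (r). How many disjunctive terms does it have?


A DNF formula is a disjunction of terms (conjunctions).
Terms are separated by v.
Counting the disjuncts: 6 terms.

6


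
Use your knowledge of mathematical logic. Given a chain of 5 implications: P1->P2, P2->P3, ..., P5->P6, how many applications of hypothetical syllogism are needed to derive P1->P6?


With 5 implications in a chain connecting 6 propositions:
P1->P2, P2->P3, ..., P5->P6
Steps needed = (number of implications) - 1 = 5 - 1 = 4

4


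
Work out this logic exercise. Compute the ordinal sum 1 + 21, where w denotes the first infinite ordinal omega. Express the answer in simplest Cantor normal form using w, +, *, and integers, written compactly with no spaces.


Compute 1 + 21.
Ordinal + is associative but NOT commutative; for finite n>0, n + w = w but w + n stays w+n.
Both operands finite; ordinal + agrees with natural +: 1 + 21 = 22.
Result = 22

22


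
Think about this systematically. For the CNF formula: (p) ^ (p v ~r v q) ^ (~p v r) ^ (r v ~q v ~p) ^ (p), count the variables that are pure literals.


Check each variable for pure literal status:
p: mixed (not pure)
q: mixed (not pure)
r: mixed (not pure)
Pure literal count = 0

0


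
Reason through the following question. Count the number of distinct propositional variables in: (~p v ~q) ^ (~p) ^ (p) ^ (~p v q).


Identify each variable that appears in the formula.
Variables found: p, q
Count = 2

2


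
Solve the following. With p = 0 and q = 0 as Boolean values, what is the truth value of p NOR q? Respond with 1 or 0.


p = 0, q = 0
Operation: p NOR q
Evaluate: 0 NOR 0 = 1

1


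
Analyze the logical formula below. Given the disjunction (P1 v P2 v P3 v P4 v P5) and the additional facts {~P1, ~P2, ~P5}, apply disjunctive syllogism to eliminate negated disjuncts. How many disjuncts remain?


Original disjuncts (5): P1, P2, P3, P4, P5
Negated (eliminate): ~P1, ~P2, ~P5
Remaining disjuncts: P3, P4
Count = 5 - 3 = 2

2


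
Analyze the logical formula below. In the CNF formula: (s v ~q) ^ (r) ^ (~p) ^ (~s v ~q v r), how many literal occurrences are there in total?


Counting literals in each clause:
Clause 1: 2 literal(s)
Clause 2: 1 literal(s)
Clause 3: 1 literal(s)
Clause 4: 3 literal(s)
Total = 7

7


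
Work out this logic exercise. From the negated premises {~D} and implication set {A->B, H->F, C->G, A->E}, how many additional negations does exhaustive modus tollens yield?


Initial negated facts: {~D}
Apply modus tollens to closure:
  (no implication fires)
Final negated: {~D}
New negations: {(none)}
Count = 0

0


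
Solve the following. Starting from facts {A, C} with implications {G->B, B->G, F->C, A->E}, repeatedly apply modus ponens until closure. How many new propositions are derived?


Initial facts: {A, C}
Apply modus ponens to closure:
  A and A->E  =>  E
Final known: {A, C, E}
New propositions: {E}
Count = 1

1


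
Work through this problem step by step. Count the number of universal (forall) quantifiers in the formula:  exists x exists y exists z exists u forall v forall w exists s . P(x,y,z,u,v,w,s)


Quantifier prefix: exists x exists y exists z exists u forall v forall w exists s
Mark each quantifier type:
  E E E E U U E
Universal count = 2, Existential count = 5
Asked for universal (forall) quantifiers: 2

2


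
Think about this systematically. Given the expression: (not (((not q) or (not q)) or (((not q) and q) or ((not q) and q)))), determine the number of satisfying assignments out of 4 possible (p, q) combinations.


Check all 4 assignments:
p=0, q=0: 0
p=0, q=1: 1
p=1, q=0: 0
p=1, q=1: 1
Count of True = 2

2


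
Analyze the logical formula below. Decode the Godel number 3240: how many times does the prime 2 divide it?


Factorize 3240 by dividing by 2 repeatedly.
Division steps: 2 divides 3240 exactly 3 time(s).
Exponent of 2 = 3

3


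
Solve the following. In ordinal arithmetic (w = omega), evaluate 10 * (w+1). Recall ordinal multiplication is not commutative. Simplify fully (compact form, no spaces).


Compute 10 * (w+1).
Ordinal * is associative and left-distributive over +, but NOT commutative; for finite n>1, n*w = w but w*n stays w*n.
By left-distributivity: 10 * (w+1) = 10*w + 10*1 = w + 10 = w+10.
Result = w+10

w+10


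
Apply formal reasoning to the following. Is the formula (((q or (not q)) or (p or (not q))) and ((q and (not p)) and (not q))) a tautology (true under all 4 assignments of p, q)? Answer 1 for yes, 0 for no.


Check all 4 assignments:
p=0, q=0: 0
p=0, q=1: 0
p=1, q=0: 0
p=1, q=1: 0
Satisfying count = 0/4.
Tautology iff count = 4: no.

0


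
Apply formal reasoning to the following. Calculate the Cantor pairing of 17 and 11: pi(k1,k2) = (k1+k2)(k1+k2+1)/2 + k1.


k1 + k2 = 28
(k1+k2)(k1+k2+1)/2 = 28 * 29 / 2 = 406
pi = 406 + 17 = 423

423


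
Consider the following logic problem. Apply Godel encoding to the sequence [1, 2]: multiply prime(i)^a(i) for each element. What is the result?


Encode each element as an exponent of the corresponding prime:
  2^1 = 2
  3^2 = 9
Product = 2 * 9 = 18

18


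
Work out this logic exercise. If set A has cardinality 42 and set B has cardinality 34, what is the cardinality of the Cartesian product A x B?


The Cartesian product A x B contains all ordered pairs (a, b).
|A x B| = |A| * |B| = 42 * 34 = 1428

1428


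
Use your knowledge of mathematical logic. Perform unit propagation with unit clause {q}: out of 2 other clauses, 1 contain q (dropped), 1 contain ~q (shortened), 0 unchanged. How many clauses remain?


Satisfied (removed): 1
Shortened (remain): 1
Unchanged (remain): 0
Remaining = 1 + 0 = 1

1


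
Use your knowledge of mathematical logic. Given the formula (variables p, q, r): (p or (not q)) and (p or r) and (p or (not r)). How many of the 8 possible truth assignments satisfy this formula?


Evaluate all 8 assignments for p, q, r:
p=0, q=0, r=0: 0
p=0, q=0, r=1: 0
p=0, q=1, r=0: 0
p=0, q=1, r=1: 0
p=1, q=0, r=0: 1
p=1, q=0, r=1: 1
p=1, q=1, r=0: 1
p=1, q=1, r=1: 1
Satisfying count = 4

4


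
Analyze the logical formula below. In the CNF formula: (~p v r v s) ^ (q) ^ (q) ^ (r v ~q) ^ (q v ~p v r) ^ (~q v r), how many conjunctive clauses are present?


A CNF formula is a conjunction of clauses.
Clauses are separated by ^.
Counting the conjuncts: 6 clauses.

6


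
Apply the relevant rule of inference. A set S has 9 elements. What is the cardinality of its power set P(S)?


The power set of a set with n elements has 2^n elements.
|P(S)| = 2^9 = 512

512


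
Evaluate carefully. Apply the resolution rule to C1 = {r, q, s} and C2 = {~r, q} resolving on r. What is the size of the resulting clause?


Remove r from C1 and ~r from C2.
C1 remainder: {q, s}
C2 remainder: {q}
Union (resolvent): {q, s}
Resolvent has 2 literal(s).

2


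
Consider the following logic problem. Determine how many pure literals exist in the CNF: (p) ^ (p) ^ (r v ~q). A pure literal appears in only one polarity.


Check each variable for pure literal status:
p: pure positive
q: pure negative
r: pure positive
Pure literal count = 3

3


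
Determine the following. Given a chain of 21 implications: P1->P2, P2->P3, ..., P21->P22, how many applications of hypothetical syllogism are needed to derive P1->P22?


With 21 implications in a chain connecting 22 propositions:
P1->P2, P2->P3, ..., P21->P22
Steps needed = (number of implications) - 1 = 21 - 1 = 20

20


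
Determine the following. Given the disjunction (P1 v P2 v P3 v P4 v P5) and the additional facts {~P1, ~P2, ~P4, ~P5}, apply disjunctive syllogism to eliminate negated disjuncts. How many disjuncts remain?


Original disjuncts (5): P1, P2, P3, P4, P5
Negated (eliminate): ~P1, ~P2, ~P4, ~P5
Remaining disjuncts: P3
Count = 5 - 4 = 1

1


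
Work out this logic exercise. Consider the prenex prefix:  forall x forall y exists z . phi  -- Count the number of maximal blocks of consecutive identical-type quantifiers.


Quantifier-type sequence: A A E  (A=forall, E=exists)
Group into maximal same-type runs:
  Ax2 | Ex1
Number of blocks = 2

2


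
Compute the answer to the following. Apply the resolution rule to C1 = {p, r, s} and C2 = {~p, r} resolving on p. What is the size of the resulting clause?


Remove p from C1 and ~p from C2.
C1 remainder: {r, s}
C2 remainder: {r}
Union (resolvent): {r, s}
Resolvent has 2 literal(s).

2


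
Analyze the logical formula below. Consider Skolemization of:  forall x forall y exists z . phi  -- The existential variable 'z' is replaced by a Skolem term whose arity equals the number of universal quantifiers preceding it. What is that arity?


Quantifier prefix: forall x forall y exists z
'z' is existentially quantified at position 3.
Universal variables preceding it: x, y
Skolem function arity = 2

2


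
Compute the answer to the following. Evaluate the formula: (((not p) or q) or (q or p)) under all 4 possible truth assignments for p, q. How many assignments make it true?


Check all 4 assignments:
p=0, q=0: 1
p=0, q=1: 1
p=1, q=0: 1
p=1, q=1: 1
Count of True = 4

4


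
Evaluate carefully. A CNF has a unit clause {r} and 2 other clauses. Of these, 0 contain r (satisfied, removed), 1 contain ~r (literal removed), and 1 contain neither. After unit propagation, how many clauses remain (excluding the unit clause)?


Satisfied (removed): 0
Shortened (remain): 1
Unchanged (remain): 1
Remaining = 1 + 1 = 2

2


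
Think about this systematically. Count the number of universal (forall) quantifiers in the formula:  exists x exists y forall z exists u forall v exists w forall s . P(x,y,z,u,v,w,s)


Quantifier prefix: exists x exists y forall z exists u forall v exists w forall s
Mark each quantifier type:
  E E U E U E U
Universal count = 3, Existential count = 4
Asked for universal (forall) quantifiers: 3

3


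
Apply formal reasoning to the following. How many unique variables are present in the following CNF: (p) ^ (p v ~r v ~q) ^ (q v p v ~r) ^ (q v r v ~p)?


Identify each variable that appears in the formula.
Variables found: p, q, r
Count = 3

3


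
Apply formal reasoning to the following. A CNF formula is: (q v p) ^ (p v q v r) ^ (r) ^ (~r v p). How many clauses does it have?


A CNF formula is a conjunction of clauses.
Clauses are separated by ^.
Counting the conjuncts: 4 clauses.

4


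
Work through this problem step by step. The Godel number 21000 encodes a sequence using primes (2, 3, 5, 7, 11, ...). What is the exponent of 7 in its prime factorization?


Factorize 21000 by dividing by 7 repeatedly.
Division steps: 7 divides 21000 exactly 1 time(s).
Exponent of 7 = 1

1


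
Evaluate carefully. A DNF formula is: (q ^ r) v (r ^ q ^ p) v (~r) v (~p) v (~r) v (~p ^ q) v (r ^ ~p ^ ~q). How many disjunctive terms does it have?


A DNF formula is a disjunction of terms (conjunctions).
Terms are separated by v.
Counting the disjuncts: 7 terms.

7


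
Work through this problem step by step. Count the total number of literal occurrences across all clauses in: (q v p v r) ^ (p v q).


Counting literals in each clause:
Clause 1: 3 literal(s)
Clause 2: 2 literal(s)
Total = 5

5


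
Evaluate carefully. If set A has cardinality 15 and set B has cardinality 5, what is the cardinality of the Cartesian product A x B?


The Cartesian product A x B contains all ordered pairs (a, b).
|A x B| = |A| * |B| = 15 * 5 = 75

75


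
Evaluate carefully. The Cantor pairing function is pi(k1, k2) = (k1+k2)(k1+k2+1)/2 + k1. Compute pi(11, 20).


k1 + k2 = 31
(k1+k2)(k1+k2+1)/2 = 31 * 32 / 2 = 496
pi = 496 + 11 = 507

507


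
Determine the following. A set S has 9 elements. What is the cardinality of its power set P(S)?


The power set of a set with n elements has 2^n elements.
|P(S)| = 2^9 = 512

512


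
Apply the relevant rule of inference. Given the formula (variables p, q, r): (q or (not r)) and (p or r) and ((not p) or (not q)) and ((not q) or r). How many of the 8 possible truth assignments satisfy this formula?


Evaluate all 8 assignments for p, q, r:
p=0, q=0, r=0: 0
p=0, q=0, r=1: 0
p=0, q=1, r=0: 0
p=0, q=1, r=1: 1
p=1, q=0, r=0: 1
p=1, q=0, r=1: 0
p=1, q=1, r=0: 0
p=1, q=1, r=1: 0
Satisfying count = 2

2


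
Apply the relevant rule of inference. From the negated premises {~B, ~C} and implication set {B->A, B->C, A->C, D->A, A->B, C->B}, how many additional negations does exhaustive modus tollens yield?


Initial negated facts: {~B, ~C}
Apply modus tollens to closure:
  ~C and A->C  =>  ~A
  ~A and D->A  =>  ~D
Final negated: {~A, ~B, ~C, ~D}
New negations: {~A, ~D}
Count = 2

2


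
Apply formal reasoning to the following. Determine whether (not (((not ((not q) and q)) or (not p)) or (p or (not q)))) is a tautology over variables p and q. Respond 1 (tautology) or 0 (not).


Check all 4 assignments:
p=0, q=0: 0
p=0, q=1: 0
p=1, q=0: 0
p=1, q=1: 0
Satisfying count = 0/4.
Tautology iff count = 4: no.

0


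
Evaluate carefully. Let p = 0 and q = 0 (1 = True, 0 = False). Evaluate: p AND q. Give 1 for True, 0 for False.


p = 0, q = 0
Operation: p AND q
Evaluate: 0 AND 0 = 0

0


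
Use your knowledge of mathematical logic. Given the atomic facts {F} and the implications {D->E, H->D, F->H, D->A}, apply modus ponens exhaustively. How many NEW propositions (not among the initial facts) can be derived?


Initial facts: {F}
Apply modus ponens to closure:
  F and F->H  =>  H
  H and H->D  =>  D
  D and D->A  =>  A
  D and D->E  =>  E
Final known: {A, D, E, F, H}
New propositions: {A, D, E, H}
Count = 4

4


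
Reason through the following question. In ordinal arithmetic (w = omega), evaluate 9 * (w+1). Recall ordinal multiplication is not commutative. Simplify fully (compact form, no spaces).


Compute 9 * (w+1).
Ordinal * is associative and left-distributive over +, but NOT commutative; for finite n>1, n*w = w but w*n stays w*n.
By left-distributivity: 9 * (w+1) = 9*w + 9*1 = w + 9 = w+9.
Result = w+9

w+9


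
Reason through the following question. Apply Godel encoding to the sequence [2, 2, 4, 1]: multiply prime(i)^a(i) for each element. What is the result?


Encode each element as an exponent of the corresponding prime:
  2^2 = 4
  3^2 = 9
  5^4 = 625
  7^1 = 7
Product = 4 * 9 * 625 * 7 = 157500

157500


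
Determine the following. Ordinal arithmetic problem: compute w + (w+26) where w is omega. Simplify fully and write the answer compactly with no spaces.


Compute w + (w+26).
Ordinal + is associative but NOT commutative; for finite n>0, n + w = w but w + n stays w+n.
w + (w+26) = (w+w) + 26 = w*2+26.
Result = w*2+26

w*2+26


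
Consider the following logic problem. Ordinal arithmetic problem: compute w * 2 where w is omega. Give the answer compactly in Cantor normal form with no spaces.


Compute w * 2.
Ordinal * is associative and left-distributive over +, but NOT commutative; for finite n>1, n*w = w but w*n stays w*n.
w * 2 means 2 copies of w concatenated: w*2.
Result = w*2

w*2


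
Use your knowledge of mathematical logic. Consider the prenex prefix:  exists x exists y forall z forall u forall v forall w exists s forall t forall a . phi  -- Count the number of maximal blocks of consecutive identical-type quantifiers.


Quantifier-type sequence: E E A A A A E A A  (A=forall, E=exists)
Group into maximal same-type runs:
  Ex2 | Ax4 | Ex1 | Ax2
Number of blocks = 4

4


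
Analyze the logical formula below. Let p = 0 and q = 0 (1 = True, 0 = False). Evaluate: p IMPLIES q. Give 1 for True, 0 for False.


p = 0, q = 0
Operation: p IMPLIES q
Evaluate: 0 IMPLIES 0 = 1

1


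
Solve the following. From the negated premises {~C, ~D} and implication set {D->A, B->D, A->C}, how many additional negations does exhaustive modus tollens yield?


Initial negated facts: {~C, ~D}
Apply modus tollens to closure:
  ~D and B->D  =>  ~B
  ~C and A->C  =>  ~A
Final negated: {~A, ~B, ~C, ~D}
New negations: {~A, ~B}
Count = 2

2
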